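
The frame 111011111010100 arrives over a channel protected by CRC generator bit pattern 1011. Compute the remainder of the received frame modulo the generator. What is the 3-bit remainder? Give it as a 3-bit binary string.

000

Modulo-2 division of 111011111010100 by 1011:
  pos 0: 1110 XOR 1011 = 0101
  pos 1: 1011 XOR 1011 = 0000
  pos 5: 1111 XOR 1011 = 0100
  pos 6: 1000 XOR 1011 = 0011
  pos 8: 1110 XOR 1011 = 0101
  pos 9: 1011 XOR 1011 = 0000
Remainder = 000 (zero — the frame passes the CRC check).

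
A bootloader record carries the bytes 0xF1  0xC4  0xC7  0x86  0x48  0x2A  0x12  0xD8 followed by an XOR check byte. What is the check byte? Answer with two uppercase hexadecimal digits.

XOR the bytes together:
  start with 0xF1
  0xF1 ⊕ 0xC4 = 0x35
  0x35 ⊕ 0xC7 = 0xF2
  0xF2 ⊕ 0x86 = 0x74
  0x74 ⊕ 0x48 = 0x3C
  0x3C ⊕ 0x2A = 0x16
  0x16 ⊕ 0x12 = 0x04
  0x04 ⊕ 0xD8 = 0xDC

DC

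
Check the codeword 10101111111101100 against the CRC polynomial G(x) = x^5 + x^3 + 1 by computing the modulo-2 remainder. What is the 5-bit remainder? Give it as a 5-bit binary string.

Modulo-2 division of 10101111111101100 by 101001:
  pos 0: 101011 XOR 101001 = 000010
  pos 4: 101111 XOR 101001 = 000110
  pos 7: 110110 XOR 101001 = 011111
  pos 8: 111111 XOR 101001 = 010110
  pos 9: 101101 XOR 101001 = 000100
Remainder = 10000 (nonzero — an error is detected).

10000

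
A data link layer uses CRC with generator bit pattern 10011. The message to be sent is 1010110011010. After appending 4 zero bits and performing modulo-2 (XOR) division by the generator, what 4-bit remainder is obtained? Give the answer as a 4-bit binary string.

0010

Append 4 zeros: 10101100110100000. Divide by 10011 (XOR where the leading bit is 1):
  pos 0: 10101 XOR 10011 = 00110
  pos 2: 11010 XOR 10011 = 01001
  pos 3: 10010 XOR 10011 = 00001
  pos 7: 11101 XOR 10011 = 01110
  pos 8: 11100 XOR 10011 = 01111
  pos 9: 11110 XOR 10011 = 01101
  pos 10: 11010 XOR 10011 = 01001
  pos 11: 10010 XOR 10011 = 00001
Remainder (last 4 bits) = 0010. This is the CRC / FCS.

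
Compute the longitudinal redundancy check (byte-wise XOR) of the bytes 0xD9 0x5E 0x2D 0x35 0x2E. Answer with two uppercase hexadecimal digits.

XOR the bytes together:
  start with 0xD9
  0xD9 ⊕ 0x5E = 0x87
  0x87 ⊕ 0x2D = 0xAA
  0xAA ⊕ 0x35 = 0x9F
  0x9F ⊕ 0x2E = 0xB1

B1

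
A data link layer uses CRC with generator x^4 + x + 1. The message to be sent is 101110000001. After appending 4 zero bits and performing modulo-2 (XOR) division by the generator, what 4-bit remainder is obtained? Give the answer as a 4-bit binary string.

1110

Append 4 zeros: 1011100000010000. Divide by 10011 (XOR where the leading bit is 1):
  pos 0: 10111 XOR 10011 = 00100
  pos 2: 10000 XOR 10011 = 00011
  pos 5: 11000 XOR 10011 = 01011
  pos 6: 10110 XOR 10011 = 00101
  pos 8: 10110 XOR 10011 = 00101
  pos 10: 10100 XOR 10011 = 00111
Remainder (last 4 bits) = 1110. This is the CRC / FCS.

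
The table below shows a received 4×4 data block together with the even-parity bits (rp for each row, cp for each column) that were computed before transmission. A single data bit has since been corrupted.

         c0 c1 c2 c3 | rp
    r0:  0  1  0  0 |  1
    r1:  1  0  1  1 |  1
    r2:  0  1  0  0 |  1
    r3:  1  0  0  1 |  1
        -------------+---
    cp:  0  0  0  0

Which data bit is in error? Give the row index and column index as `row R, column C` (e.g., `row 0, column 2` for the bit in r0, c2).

row 3, column 2

Recompute each row's even parity and compare to rp:
  r0: data parity 1, sent rp 1 → ok
  r1: data parity 1, sent rp 1 → ok
  r2: data parity 1, sent rp 1 → ok
  r3: data parity 0, sent rp 1 → mismatch
Recompute each column's even parity and compare to cp:
  c0: data parity 0, sent cp 0 → ok
  c1: data parity 0, sent cp 0 → ok
  c2: data parity 1, sent cp 0 → mismatch
  c3: data parity 0, sent cp 0 → ok
Exactly one row (r3) and one column (c2) fail → the flipped bit is at their intersection.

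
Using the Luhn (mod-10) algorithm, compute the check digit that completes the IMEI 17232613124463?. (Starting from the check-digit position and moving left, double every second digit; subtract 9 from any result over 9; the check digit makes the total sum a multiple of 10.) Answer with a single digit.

5

Partial digits right→left: 3 6 4 4 2 1 3 1 6 2 3 2 7 1
Double every second digit counting from the check-digit position (so the 1st, 3rd, 5th, ... of the partial from the right).
  doubled (with −9 where >9): 6 8 4 6 3 6 5 → sum 38
  kept as-is: 6 4 1 1 2 2 1 → sum 17
Total = 38 + 17 = 55.
Check digit = (10 − (55 mod 10)) mod 10 = 5.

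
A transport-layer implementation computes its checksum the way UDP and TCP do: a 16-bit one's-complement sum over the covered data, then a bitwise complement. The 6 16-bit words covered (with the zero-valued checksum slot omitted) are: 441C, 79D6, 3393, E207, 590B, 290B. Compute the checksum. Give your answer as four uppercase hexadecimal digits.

AA5B

One's-complement addition (fold any carry out of bit 15 back into bit 0):
  0x441C + 0x79D6 = 0x0BDF2
  0xBDF2 + 0x3393 = 0x0F185
  0xF185 + 0xE207 = 0x1D38C → wrap carry → 0xD38D
  0xD38D + 0x590B = 0x12C98 → wrap carry → 0x2C99
  0x2C99 + 0x290B = 0x055A4
One's-complement sum = 0x55A4.
Checksum = ~0x55A4 & 0xFFFF = 0xAA5B.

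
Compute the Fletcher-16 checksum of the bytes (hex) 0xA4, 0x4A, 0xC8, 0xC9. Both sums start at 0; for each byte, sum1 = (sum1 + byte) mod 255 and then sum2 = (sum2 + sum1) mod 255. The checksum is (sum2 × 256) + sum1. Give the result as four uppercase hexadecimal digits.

Running sums (mod 255):
  after byte 0 (0xA4): sum1=164, sum2=164
  after byte 1 (0x4A): sum1=238, sum2=147
  after byte 2 (0xC8): sum1=183, sum2=75
  after byte 3 (0xC9): sum1=129, sum2=204
Checksum = sum2·256 + sum1 = 204·256 + 129 = 52353 = 0xCC81.

CC81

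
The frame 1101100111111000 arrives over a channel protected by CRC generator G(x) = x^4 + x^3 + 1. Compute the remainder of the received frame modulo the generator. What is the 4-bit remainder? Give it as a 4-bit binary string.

Modulo-2 division of 1101100111111000 by 11001:
  pos 0: 11011 XOR 11001 = 00010
  pos 3: 10001 XOR 11001 = 01000
  pos 4: 10001 XOR 11001 = 01000
  pos 5: 10001 XOR 11001 = 01000
  pos 6: 10001 XOR 11001 = 01000
  pos 7: 10001 XOR 11001 = 01000
  pos 8: 10001 XOR 11001 = 01000
  pos 9: 10000 XOR 11001 = 01001
  pos 10: 10010 XOR 11001 = 01011
  pos 11: 10110 XOR 11001 = 01111
Remainder = 1111 (nonzero — an error is detected).

1111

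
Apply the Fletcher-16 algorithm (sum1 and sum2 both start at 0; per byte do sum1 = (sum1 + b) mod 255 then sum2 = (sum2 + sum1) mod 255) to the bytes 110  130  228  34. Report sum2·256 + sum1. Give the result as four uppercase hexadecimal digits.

2DF7

Running sums (mod 255):
  after byte 0 (110): sum1=110, sum2=110
  after byte 1 (130): sum1=240, sum2=95
  after byte 2 (228): sum1=213, sum2=53
  after byte 3 (34): sum1=247, sum2=45
Checksum = sum2·256 + sum1 = 45·256 + 247 = 11767 = 0x2DF7.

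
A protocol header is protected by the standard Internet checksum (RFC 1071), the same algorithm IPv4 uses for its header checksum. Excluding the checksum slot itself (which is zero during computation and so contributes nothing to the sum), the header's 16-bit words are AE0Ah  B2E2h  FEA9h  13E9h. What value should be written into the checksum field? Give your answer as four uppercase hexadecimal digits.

One's-complement addition (fold any carry out of bit 15 back into bit 0):
  0xAE0A + 0xB2E2 = 0x160EC → wrap carry → 0x60ED
  0x60ED + 0xFEA9 = 0x15F96 → wrap carry → 0x5F97
  0x5F97 + 0x13E9 = 0x07380
One's-complement sum = 0x7380.
Checksum = ~0x7380 & 0xFFFF = 0x8C7F.

8C7F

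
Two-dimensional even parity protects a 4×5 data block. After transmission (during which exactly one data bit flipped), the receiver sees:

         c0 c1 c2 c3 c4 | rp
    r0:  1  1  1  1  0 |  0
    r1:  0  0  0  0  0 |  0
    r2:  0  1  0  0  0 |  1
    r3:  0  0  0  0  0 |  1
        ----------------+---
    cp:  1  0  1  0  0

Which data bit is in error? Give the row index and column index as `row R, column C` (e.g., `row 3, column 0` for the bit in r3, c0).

row 3, column 3

Recompute each row's even parity and compare to rp:
  r0: data parity 0, sent rp 0 → ok
  r1: data parity 0, sent rp 0 → ok
  r2: data parity 1, sent rp 1 → ok
  r3: data parity 0, sent rp 1 → mismatch
Recompute each column's even parity and compare to cp:
  c0: data parity 1, sent cp 1 → ok
  c1: data parity 0, sent cp 0 → ok
  c2: data parity 1, sent cp 1 → ok
  c3: data parity 1, sent cp 0 → mismatch
  c4: data parity 0, sent cp 0 → ok
Exactly one row (r3) and one column (c3) fail → the flipped bit is at their intersection.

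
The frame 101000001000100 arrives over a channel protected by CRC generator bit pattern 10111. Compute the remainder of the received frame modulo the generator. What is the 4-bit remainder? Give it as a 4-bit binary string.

0000

Modulo-2 division of 101000001000100 by 10111:
  pos 0: 10100 XOR 10111 = 00011
  pos 3: 11000 XOR 10111 = 01111
  pos 4: 11111 XOR 10111 = 01000
  pos 5: 10000 XOR 10111 = 00111
  pos 7: 11100 XOR 10111 = 01011
  pos 8: 10111 XOR 10111 = 00000
Remainder = 0000 (zero — the frame passes the CRC check).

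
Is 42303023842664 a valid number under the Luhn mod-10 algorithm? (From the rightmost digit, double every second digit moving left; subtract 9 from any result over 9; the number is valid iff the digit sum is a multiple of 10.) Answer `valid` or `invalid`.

From the right, keep odd positions and double even positions (subtract 9 from any doubled value over 9):
  doubled (positions 2,4,...): 3 4 7 4 6 6 8 → sum 38
  kept (positions 1,3,...): 4 6 4 3 0 0 2 → sum 19
Total = 57.
57 mod 10 = 7, so the number is invalid.

invalid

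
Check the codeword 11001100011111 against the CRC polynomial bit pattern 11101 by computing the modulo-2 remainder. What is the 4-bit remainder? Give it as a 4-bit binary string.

Modulo-2 division of 11001100011111 by 11101:
  pos 0: 11001 XOR 11101 = 00100
  pos 2: 10010 XOR 11101 = 01111
  pos 3: 11110 XOR 11101 = 00011
  pos 6: 11011 XOR 11101 = 00110
  pos 8: 11011 XOR 11101 = 00110
Remainder = 1101 (nonzero — an error is detected).

1101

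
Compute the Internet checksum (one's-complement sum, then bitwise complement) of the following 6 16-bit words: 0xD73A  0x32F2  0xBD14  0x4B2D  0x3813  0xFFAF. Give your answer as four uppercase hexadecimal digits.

One's-complement addition (fold any carry out of bit 15 back into bit 0):
  0xD73A + 0x32F2 = 0x10A2C → wrap carry → 0x0A2D
  0x0A2D + 0xBD14 = 0x0C741
  0xC741 + 0x4B2D = 0x1126E → wrap carry → 0x126F
  0x126F + 0x3813 = 0x04A82
  0x4A82 + 0xFFAF = 0x14A31 → wrap carry → 0x4A32
One's-complement sum = 0x4A32.
Checksum = ~0x4A32 & 0xFFFF = 0xB5CD.

B5CD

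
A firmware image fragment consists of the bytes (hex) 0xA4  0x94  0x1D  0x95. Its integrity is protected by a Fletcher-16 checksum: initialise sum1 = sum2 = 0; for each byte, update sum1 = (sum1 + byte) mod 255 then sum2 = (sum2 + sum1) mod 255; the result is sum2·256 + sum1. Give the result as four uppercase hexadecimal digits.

Running sums (mod 255):
  after byte 0 (0xA4): sum1=164, sum2=164
  after byte 1 (0x94): sum1=57, sum2=221
  after byte 2 (0x1D): sum1=86, sum2=52
  after byte 3 (0x95): sum1=235, sum2=32
Checksum = sum2·256 + sum1 = 32·256 + 235 = 8427 = 0x20EB.

20EB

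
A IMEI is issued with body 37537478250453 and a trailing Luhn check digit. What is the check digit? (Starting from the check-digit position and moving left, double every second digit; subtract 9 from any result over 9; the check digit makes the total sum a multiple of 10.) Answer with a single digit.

Partial digits right→left: 3 5 4 0 5 2 8 7 4 7 3 5 7 3
Double every second digit counting from the check-digit position (so the 1st, 3rd, 5th, ... of the partial from the right).
  doubled (with −9 where >9): 6 8 1 7 8 6 5 → sum 41
  kept as-is: 5 0 2 7 7 5 3 → sum 29
Total = 41 + 29 = 70.
Check digit = (10 − (70 mod 10)) mod 10 = 0.

0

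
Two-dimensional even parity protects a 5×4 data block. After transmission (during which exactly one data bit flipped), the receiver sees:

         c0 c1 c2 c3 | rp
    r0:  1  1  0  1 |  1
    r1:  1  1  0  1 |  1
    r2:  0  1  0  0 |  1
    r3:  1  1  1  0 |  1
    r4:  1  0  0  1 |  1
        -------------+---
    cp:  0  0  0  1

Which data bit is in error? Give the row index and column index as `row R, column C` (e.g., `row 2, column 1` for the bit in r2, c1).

Recompute each row's even parity and compare to rp:
  r0: data parity 1, sent rp 1 → ok
  r1: data parity 1, sent rp 1 → ok
  r2: data parity 1, sent rp 1 → ok
  r3: data parity 1, sent rp 1 → ok
  r4: data parity 0, sent rp 1 → mismatch
Recompute each column's even parity and compare to cp:
  c0: data parity 0, sent cp 0 → ok
  c1: data parity 0, sent cp 0 → ok
  c2: data parity 1, sent cp 0 → mismatch
  c3: data parity 1, sent cp 1 → ok
Exactly one row (r4) and one column (c2) fail → the flipped bit is at their intersection.

row 4, column 2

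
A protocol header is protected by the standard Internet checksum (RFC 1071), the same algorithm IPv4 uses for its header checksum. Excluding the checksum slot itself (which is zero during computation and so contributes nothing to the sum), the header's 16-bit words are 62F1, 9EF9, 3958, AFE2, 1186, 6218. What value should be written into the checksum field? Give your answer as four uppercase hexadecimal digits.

A13B

One's-complement addition (fold any carry out of bit 15 back into bit 0):
  0x62F1 + 0x9EF9 = 0x101EA → wrap carry → 0x01EB
  0x01EB + 0x3958 = 0x03B43
  0x3B43 + 0xAFE2 = 0x0EB25
  0xEB25 + 0x1186 = 0x0FCAB
  0xFCAB + 0x6218 = 0x15EC3 → wrap carry → 0x5EC4
One's-complement sum = 0x5EC4.
Checksum = ~0x5EC4 & 0xFFFF = 0xA13B.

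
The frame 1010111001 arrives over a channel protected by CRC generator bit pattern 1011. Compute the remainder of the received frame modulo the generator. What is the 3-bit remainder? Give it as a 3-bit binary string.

Modulo-2 division of 1010111001 by 1011:
  pos 0: 1010 XOR 1011 = 0001
  pos 3: 1111 XOR 1011 = 0100
  pos 4: 1000 XOR 1011 = 0011
  pos 6: 1101 XOR 1011 = 0110
Remainder = 110 (nonzero — an error is detected).

110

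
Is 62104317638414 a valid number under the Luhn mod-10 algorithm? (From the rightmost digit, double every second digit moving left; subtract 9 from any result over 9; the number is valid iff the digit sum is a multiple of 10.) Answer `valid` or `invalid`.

From the right, keep odd positions and double even positions (subtract 9 from any doubled value over 9):
  doubled (positions 2,4,...): 2 7 3 2 8 2 3 → sum 27
  kept (positions 1,3,...): 4 4 3 7 3 0 2 → sum 23
Total = 50.
50 mod 10 = 0, so the number is valid.

valid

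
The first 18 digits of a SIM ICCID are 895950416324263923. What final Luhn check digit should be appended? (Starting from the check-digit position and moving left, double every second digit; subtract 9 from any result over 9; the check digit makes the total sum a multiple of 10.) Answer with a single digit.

Partial digits right→left: 3 2 9 3 6 2 4 2 3 6 1 4 0 5 9 5 9 8
Double every second digit counting from the check-digit position (so the 1st, 3rd, 5th, ... of the partial from the right).
  doubled (with −9 where >9): 6 9 3 8 6 2 0 9 9 → sum 52
  kept as-is: 2 3 2 2 6 4 5 5 8 → sum 37
Total = 52 + 37 = 89.
Check digit = (10 − (89 mod 10)) mod 10 = 1.

1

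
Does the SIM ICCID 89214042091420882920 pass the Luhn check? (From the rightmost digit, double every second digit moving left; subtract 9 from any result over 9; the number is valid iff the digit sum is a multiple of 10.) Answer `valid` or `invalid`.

valid

From the right, keep odd positions and double even positions (subtract 9 from any doubled value over 9):
  doubled (positions 2,4,...): 4 4 7 4 2 0 8 8 4 7 → sum 48
  kept (positions 1,3,...): 0 9 8 0 4 9 2 0 1 9 → sum 42
Total = 90.
90 mod 10 = 0, so the number is valid.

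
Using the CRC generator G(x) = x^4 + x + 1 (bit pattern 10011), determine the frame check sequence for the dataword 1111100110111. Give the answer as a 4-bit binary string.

Append 4 zeros: 11111001101110000. Divide by 10011 (XOR where the leading bit is 1):
  pos 0: 11111 XOR 10011 = 01100
  pos 1: 11000 XOR 10011 = 01011
  pos 2: 10110 XOR 10011 = 00101
  pos 4: 10111 XOR 10011 = 00100
  pos 6: 10001 XOR 10011 = 00010
  pos 9: 10110 XOR 10011 = 00101
  pos 11: 10100 XOR 10011 = 00111
Remainder (last 4 bits) = 1110. This is the CRC / FCS.

1110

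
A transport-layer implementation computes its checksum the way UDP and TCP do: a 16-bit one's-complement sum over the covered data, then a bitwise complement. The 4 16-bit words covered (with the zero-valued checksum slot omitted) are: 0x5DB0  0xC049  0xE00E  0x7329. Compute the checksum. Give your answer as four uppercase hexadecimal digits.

One's-complement addition (fold any carry out of bit 15 back into bit 0):
  0x5DB0 + 0xC049 = 0x11DF9 → wrap carry → 0x1DFA
  0x1DFA + 0xE00E = 0x0FE08
  0xFE08 + 0x7329 = 0x17131 → wrap carry → 0x7132
One's-complement sum = 0x7132.
Checksum = ~0x7132 & 0xFFFF = 0x8ECD.

8ECD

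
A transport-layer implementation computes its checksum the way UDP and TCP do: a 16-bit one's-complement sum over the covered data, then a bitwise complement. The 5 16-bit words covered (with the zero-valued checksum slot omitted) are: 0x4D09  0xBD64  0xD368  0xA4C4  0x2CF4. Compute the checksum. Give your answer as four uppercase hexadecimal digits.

One's-complement addition (fold any carry out of bit 15 back into bit 0):
  0x4D09 + 0xBD64 = 0x10A6D → wrap carry → 0x0A6E
  0x0A6E + 0xD368 = 0x0DDD6
  0xDDD6 + 0xA4C4 = 0x1829A → wrap carry → 0x829B
  0x829B + 0x2CF4 = 0x0AF8F
One's-complement sum = 0xAF8F.
Checksum = ~0xAF8F & 0xFFFF = 0x5070.

5070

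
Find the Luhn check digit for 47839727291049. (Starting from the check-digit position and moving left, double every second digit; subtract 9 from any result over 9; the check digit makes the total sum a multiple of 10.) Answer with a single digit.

Partial digits right→left: 9 4 0 1 9 2 7 2 7 9 3 8 7 4
Double every second digit counting from the check-digit position (so the 1st, 3rd, 5th, ... of the partial from the right).
  doubled (with −9 where >9): 9 0 9 5 5 6 5 → sum 39
  kept as-is: 4 1 2 2 9 8 4 → sum 30
Total = 39 + 30 = 69.
Check digit = (10 − (69 mod 10)) mod 10 = 1.

1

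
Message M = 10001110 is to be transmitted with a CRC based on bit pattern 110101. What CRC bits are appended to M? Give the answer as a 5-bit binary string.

11110

Append 5 zeros: 1000111000000. Divide by 110101 (XOR where the leading bit is 1):
  pos 0: 100011 XOR 110101 = 010110
  pos 1: 101101 XOR 110101 = 011000
  pos 2: 110000 XOR 110101 = 000101
  pos 5: 101000 XOR 110101 = 011101
  pos 6: 111010 XOR 110101 = 001111
Remainder (last 5 bits) = 11110. This is the CRC / FCS.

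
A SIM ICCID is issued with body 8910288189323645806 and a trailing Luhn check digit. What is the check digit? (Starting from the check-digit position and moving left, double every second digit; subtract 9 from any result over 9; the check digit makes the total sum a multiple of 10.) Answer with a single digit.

Partial digits right→left: 6 0 8 5 4 6 3 2 3 9 8 1 8 8 2 0 1 9 8
Double every second digit counting from the check-digit position (so the 1st, 3rd, 5th, ... of the partial from the right).
  doubled (with −9 where >9): 3 7 8 6 6 7 7 4 2 7 → sum 57
  kept as-is: 0 5 6 2 9 1 8 0 9 → sum 40
Total = 57 + 40 = 97.
Check digit = (10 − (97 mod 10)) mod 10 = 3.

3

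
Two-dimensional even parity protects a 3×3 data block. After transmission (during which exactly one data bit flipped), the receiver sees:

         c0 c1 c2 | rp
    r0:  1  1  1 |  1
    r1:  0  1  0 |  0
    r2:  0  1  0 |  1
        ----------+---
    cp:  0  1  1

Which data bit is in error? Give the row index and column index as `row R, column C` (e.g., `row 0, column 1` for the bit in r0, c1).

row 1, column 0

Recompute each row's even parity and compare to rp:
  r0: data parity 1, sent rp 1 → ok
  r1: data parity 1, sent rp 0 → mismatch
  r2: data parity 1, sent rp 1 → ok
Recompute each column's even parity and compare to cp:
  c0: data parity 1, sent cp 0 → mismatch
  c1: data parity 1, sent cp 1 → ok
  c2: data parity 1, sent cp 1 → ok
Exactly one row (r1) and one column (c0) fail → the flipped bit is at their intersection.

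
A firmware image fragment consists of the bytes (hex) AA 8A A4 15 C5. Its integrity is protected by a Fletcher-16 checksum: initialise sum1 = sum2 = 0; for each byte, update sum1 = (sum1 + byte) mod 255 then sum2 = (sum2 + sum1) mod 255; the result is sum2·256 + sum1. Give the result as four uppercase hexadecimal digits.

Running sums (mod 255):
  after byte 0 (AA): sum1=170, sum2=170
  after byte 1 (8A): sum1=53, sum2=223
  after byte 2 (A4): sum1=217, sum2=185
  after byte 3 (15): sum1=238, sum2=168
  after byte 4 (C5): sum1=180, sum2=93
Checksum = sum2·256 + sum1 = 93·256 + 180 = 23988 = 0x5DB4.

5DB4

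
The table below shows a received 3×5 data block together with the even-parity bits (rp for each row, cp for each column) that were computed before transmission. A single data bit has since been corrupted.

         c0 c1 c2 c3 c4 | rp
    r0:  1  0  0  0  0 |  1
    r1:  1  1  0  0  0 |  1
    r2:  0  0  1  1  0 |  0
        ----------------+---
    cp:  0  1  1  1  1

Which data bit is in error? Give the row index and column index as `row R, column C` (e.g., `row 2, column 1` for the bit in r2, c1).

Recompute each row's even parity and compare to rp:
  r0: data parity 1, sent rp 1 → ok
  r1: data parity 0, sent rp 1 → mismatch
  r2: data parity 0, sent rp 0 → ok
Recompute each column's even parity and compare to cp:
  c0: data parity 0, sent cp 0 → ok
  c1: data parity 1, sent cp 1 → ok
  c2: data parity 1, sent cp 1 → ok
  c3: data parity 1, sent cp 1 → ok
  c4: data parity 0, sent cp 1 → mismatch
Exactly one row (r1) and one column (c4) fail → the flipped bit is at their intersection.

row 1, column 4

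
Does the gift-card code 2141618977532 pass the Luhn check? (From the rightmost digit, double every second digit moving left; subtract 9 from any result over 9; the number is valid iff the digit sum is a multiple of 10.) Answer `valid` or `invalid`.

valid

From the right, keep odd positions and double even positions (subtract 9 from any doubled value over 9):
  doubled (positions 2,4,...): 6 5 9 2 2 2 → sum 26
  kept (positions 1,3,...): 2 5 7 8 6 4 2 → sum 34
Total = 60.
60 mod 10 = 0, so the number is valid.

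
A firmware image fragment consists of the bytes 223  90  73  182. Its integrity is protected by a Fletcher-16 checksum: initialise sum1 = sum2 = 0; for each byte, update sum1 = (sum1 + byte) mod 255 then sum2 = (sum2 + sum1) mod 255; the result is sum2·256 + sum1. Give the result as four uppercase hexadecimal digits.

D73A

Running sums (mod 255):
  after byte 0 (223): sum1=223, sum2=223
  after byte 1 (90): sum1=58, sum2=26
  after byte 2 (73): sum1=131, sum2=157
  after byte 3 (182): sum1=58, sum2=215
Checksum = sum2·256 + sum1 = 215·256 + 58 = 55098 = 0xD73A.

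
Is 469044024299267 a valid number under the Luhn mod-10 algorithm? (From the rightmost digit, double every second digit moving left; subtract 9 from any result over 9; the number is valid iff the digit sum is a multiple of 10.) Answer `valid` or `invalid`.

valid

From the right, keep odd positions and double even positions (subtract 9 from any doubled value over 9):
  doubled (positions 2,4,...): 3 9 4 4 8 0 3 → sum 31
  kept (positions 1,3,...): 7 2 9 4 0 4 9 4 → sum 39
Total = 70.
70 mod 10 = 0, so the number is valid.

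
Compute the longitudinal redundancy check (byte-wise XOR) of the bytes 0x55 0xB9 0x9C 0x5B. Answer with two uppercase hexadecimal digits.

XOR the bytes together:
  start with 0x55
  0x55 ⊕ 0xB9 = 0xEC
  0xEC ⊕ 0x9C = 0x70
  0x70 ⊕ 0x5B = 0x2B

2B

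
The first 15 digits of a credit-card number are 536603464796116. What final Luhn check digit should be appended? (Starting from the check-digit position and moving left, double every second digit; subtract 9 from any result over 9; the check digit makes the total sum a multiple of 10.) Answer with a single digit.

Partial digits right→left: 6 1 1 6 9 7 4 6 4 3 0 6 6 3 5
Double every second digit counting from the check-digit position (so the 1st, 3rd, 5th, ... of the partial from the right).
  doubled (with −9 where >9): 3 2 9 8 8 0 3 1 → sum 34
  kept as-is: 1 6 7 6 3 6 3 → sum 32
Total = 34 + 32 = 66.
Check digit = (10 − (66 mod 10)) mod 10 = 4.

4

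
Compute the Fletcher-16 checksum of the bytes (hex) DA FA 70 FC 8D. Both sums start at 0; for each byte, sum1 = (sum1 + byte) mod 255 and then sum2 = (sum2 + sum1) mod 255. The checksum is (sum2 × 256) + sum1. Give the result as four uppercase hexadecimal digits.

Running sums (mod 255):
  after byte 0 (DA): sum1=218, sum2=218
  after byte 1 (FA): sum1=213, sum2=176
  after byte 2 (70): sum1=70, sum2=246
  after byte 3 (FC): sum1=67, sum2=58
  after byte 4 (8D): sum1=208, sum2=11
Checksum = sum2·256 + sum1 = 11·256 + 208 = 3024 = 0x0BD0.

0BD0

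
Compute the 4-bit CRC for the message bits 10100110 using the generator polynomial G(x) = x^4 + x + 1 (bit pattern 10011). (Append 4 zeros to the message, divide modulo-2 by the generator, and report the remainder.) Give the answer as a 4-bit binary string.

1110

Append 4 zeros: 101001100000. Divide by 10011 (XOR where the leading bit is 1):
  pos 0: 10100 XOR 10011 = 00111
  pos 2: 11111 XOR 10011 = 01100
  pos 3: 11000 XOR 10011 = 01011
  pos 4: 10110 XOR 10011 = 00101
  pos 6: 10100 XOR 10011 = 00111
Remainder (last 4 bits) = 1110. This is the CRC / FCS.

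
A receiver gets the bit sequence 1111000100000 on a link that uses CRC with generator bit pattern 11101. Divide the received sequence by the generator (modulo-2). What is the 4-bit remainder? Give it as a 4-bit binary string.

Modulo-2 division of 1111000100000 by 11101:
  pos 0: 11110 XOR 11101 = 00011
  pos 3: 11001 XOR 11101 = 00100
  pos 5: 10000 XOR 11101 = 01101
  pos 6: 11010 XOR 11101 = 00111
  pos 8: 11100 XOR 11101 = 00001
Remainder = 0001 (nonzero — an error is detected).

0001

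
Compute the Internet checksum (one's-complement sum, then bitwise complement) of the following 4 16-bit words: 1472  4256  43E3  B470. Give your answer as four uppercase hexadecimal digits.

One's-complement addition (fold any carry out of bit 15 back into bit 0):
  0x1472 + 0x4256 = 0x056C8
  0x56C8 + 0x43E3 = 0x09AAB
  0x9AAB + 0xB470 = 0x14F1B → wrap carry → 0x4F1C
One's-complement sum = 0x4F1C.
Checksum = ~0x4F1C & 0xFFFF = 0xB0E3.

B0E3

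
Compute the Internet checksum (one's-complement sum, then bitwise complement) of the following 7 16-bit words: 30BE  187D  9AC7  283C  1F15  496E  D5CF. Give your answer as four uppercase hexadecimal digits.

B56D

One's-complement addition (fold any carry out of bit 15 back into bit 0):
  0x30BE + 0x187D = 0x0493B
  0x493B + 0x9AC7 = 0x0E402
  0xE402 + 0x283C = 0x10C3E → wrap carry → 0x0C3F
  0x0C3F + 0x1F15 = 0x02B54
  0x2B54 + 0x496E = 0x074C2
  0x74C2 + 0xD5CF = 0x14A91 → wrap carry → 0x4A92
One's-complement sum = 0x4A92.
Checksum = ~0x4A92 & 0xFFFF = 0xB56D.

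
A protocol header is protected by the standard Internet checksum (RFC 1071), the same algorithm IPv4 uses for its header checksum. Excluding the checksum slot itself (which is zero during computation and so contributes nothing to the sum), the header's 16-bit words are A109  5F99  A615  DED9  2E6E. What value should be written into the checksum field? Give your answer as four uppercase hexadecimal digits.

4BFF

One's-complement addition (fold any carry out of bit 15 back into bit 0):
  0xA109 + 0x5F99 = 0x100A2 → wrap carry → 0x00A3
  0x00A3 + 0xA615 = 0x0A6B8
  0xA6B8 + 0xDED9 = 0x18591 → wrap carry → 0x8592
  0x8592 + 0x2E6E = 0x0B400
One's-complement sum = 0xB400.
Checksum = ~0xB400 & 0xFFFF = 0x4BFF.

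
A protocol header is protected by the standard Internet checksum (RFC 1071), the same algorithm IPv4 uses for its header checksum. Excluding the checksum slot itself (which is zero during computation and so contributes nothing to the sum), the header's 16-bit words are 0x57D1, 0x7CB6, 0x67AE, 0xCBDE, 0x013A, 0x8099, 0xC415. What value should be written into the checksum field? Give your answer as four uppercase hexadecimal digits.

B201

One's-complement addition (fold any carry out of bit 15 back into bit 0):
  0x57D1 + 0x7CB6 = 0x0D487
  0xD487 + 0x67AE = 0x13C35 → wrap carry → 0x3C36
  0x3C36 + 0xCBDE = 0x10814 → wrap carry → 0x0815
  0x0815 + 0x013A = 0x0094F
  0x094F + 0x8099 = 0x089E8
  0x89E8 + 0xC415 = 0x14DFD → wrap carry → 0x4DFE
One's-complement sum = 0x4DFE.
Checksum = ~0x4DFE & 0xFFFF = 0xB201.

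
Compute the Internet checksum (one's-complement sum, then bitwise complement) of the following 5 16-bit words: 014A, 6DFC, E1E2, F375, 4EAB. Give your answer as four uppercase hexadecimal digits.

One's-complement addition (fold any carry out of bit 15 back into bit 0):
  0x014A + 0x6DFC = 0x06F46
  0x6F46 + 0xE1E2 = 0x15128 → wrap carry → 0x5129
  0x5129 + 0xF375 = 0x1449E → wrap carry → 0x449F
  0x449F + 0x4EAB = 0x0934A
One's-complement sum = 0x934A.
Checksum = ~0x934A & 0xFFFF = 0x6CB5.

6CB5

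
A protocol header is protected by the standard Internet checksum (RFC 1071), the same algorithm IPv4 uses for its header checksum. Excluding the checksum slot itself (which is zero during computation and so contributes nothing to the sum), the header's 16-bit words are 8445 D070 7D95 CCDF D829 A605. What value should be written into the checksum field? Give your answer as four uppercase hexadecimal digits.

One's-complement addition (fold any carry out of bit 15 back into bit 0):
  0x8445 + 0xD070 = 0x154B5 → wrap carry → 0x54B6
  0x54B6 + 0x7D95 = 0x0D24B
  0xD24B + 0xCCDF = 0x19F2A → wrap carry → 0x9F2B
  0x9F2B + 0xD829 = 0x17754 → wrap carry → 0x7755
  0x7755 + 0xA605 = 0x11D5A → wrap carry → 0x1D5B
One's-complement sum = 0x1D5B.
Checksum = ~0x1D5B & 0xFFFF = 0xE2A4.

E2A4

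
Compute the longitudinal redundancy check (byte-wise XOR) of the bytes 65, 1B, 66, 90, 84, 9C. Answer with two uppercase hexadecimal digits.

XOR the bytes together:
  start with 0x65
  0x65 ⊕ 0x1B = 0x7E
  0x7E ⊕ 0x66 = 0x18
  0x18 ⊕ 0x90 = 0x88
  0x88 ⊕ 0x84 = 0x0C
  0x0C ⊕ 0x9C = 0x90

90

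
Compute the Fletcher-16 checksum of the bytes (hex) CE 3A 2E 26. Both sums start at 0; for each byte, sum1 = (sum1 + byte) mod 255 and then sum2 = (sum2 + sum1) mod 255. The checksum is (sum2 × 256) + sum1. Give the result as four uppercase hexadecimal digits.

Running sums (mod 255):
  after byte 0 (CE): sum1=206, sum2=206
  after byte 1 (3A): sum1=9, sum2=215
  after byte 2 (2E): sum1=55, sum2=15
  after byte 3 (26): sum1=93, sum2=108
Checksum = sum2·256 + sum1 = 108·256 + 93 = 27741 = 0x6C5D.

6C5D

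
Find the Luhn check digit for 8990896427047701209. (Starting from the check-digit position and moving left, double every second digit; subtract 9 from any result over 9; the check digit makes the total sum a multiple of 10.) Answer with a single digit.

Partial digits right→left: 9 0 2 1 0 7 7 4 0 7 2 4 6 9 8 0 9 9 8
Double every second digit counting from the check-digit position (so the 1st, 3rd, 5th, ... of the partial from the right).
  doubled (with −9 where >9): 9 4 0 5 0 4 3 7 9 7 → sum 48
  kept as-is: 0 1 7 4 7 4 9 0 9 → sum 41
Total = 48 + 41 = 89.
Check digit = (10 − (89 mod 10)) mod 10 = 1.

1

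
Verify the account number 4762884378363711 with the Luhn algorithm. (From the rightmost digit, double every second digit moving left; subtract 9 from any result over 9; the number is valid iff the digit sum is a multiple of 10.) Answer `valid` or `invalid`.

invalid

From the right, keep odd positions and double even positions (subtract 9 from any doubled value over 9):
  doubled (positions 2,4,...): 2 6 6 5 8 7 3 8 → sum 45
  kept (positions 1,3,...): 1 7 6 8 3 8 2 7 → sum 42
Total = 87.
87 mod 10 = 7, so the number is invalid.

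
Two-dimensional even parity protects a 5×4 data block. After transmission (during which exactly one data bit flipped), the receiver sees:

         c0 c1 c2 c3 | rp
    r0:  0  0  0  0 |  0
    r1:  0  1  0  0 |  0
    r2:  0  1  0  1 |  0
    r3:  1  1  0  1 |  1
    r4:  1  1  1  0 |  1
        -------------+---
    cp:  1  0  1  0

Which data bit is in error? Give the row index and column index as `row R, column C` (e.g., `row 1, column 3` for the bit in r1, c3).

row 1, column 0

Recompute each row's even parity and compare to rp:
  r0: data parity 0, sent rp 0 → ok
  r1: data parity 1, sent rp 0 → mismatch
  r2: data parity 0, sent rp 0 → ok
  r3: data parity 1, sent rp 1 → ok
  r4: data parity 1, sent rp 1 → ok
Recompute each column's even parity and compare to cp:
  c0: data parity 0, sent cp 1 → mismatch
  c1: data parity 0, sent cp 0 → ok
  c2: data parity 1, sent cp 1 → ok
  c3: data parity 0, sent cp 0 → ok
Exactly one row (r1) and one column (c0) fail → the flipped bit is at their intersection.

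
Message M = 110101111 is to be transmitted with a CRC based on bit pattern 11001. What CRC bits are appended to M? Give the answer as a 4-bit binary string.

Append 4 zeros: 1101011110000. Divide by 11001 (XOR where the leading bit is 1):
  pos 0: 11010 XOR 11001 = 00011
  pos 3: 11111 XOR 11001 = 00110
  pos 5: 11010 XOR 11001 = 00011
  pos 8: 11000 XOR 11001 = 00001
Remainder (last 4 bits) = 0001. This is the CRC / FCS.

0001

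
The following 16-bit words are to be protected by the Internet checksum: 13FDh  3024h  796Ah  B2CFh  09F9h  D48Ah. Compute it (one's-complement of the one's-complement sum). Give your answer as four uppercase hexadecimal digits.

One's-complement addition (fold any carry out of bit 15 back into bit 0):
  0x13FD + 0x3024 = 0x04421
  0x4421 + 0x796A = 0x0BD8B
  0xBD8B + 0xB2CF = 0x1705A → wrap carry → 0x705B
  0x705B + 0x09F9 = 0x07A54
  0x7A54 + 0xD48A = 0x14EDE → wrap carry → 0x4EDF
One's-complement sum = 0x4EDF.
Checksum = ~0x4EDF & 0xFFFF = 0xB120.

B120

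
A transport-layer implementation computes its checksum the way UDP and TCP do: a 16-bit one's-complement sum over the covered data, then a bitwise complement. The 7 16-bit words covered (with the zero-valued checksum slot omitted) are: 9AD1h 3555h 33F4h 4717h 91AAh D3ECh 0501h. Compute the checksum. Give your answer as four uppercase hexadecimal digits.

One's-complement addition (fold any carry out of bit 15 back into bit 0):
  0x9AD1 + 0x3555 = 0x0D026
  0xD026 + 0x33F4 = 0x1041A → wrap carry → 0x041B
  0x041B + 0x4717 = 0x04B32
  0x4B32 + 0x91AA = 0x0DCDC
  0xDCDC + 0xD3EC = 0x1B0C8 → wrap carry → 0xB0C9
  0xB0C9 + 0x0501 = 0x0B5CA
One's-complement sum = 0xB5CA.
Checksum = ~0xB5CA & 0xFFFF = 0x4A35.

4A35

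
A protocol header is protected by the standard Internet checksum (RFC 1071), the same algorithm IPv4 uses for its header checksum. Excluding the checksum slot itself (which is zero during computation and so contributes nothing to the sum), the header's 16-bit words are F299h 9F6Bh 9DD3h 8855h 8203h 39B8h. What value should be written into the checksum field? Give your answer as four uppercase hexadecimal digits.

One's-complement addition (fold any carry out of bit 15 back into bit 0):
  0xF299 + 0x9F6B = 0x19204 → wrap carry → 0x9205
  0x9205 + 0x9DD3 = 0x12FD8 → wrap carry → 0x2FD9
  0x2FD9 + 0x8855 = 0x0B82E
  0xB82E + 0x8203 = 0x13A31 → wrap carry → 0x3A32
  0x3A32 + 0x39B8 = 0x073EA
One's-complement sum = 0x73EA.
Checksum = ~0x73EA & 0xFFFF = 0x8C15.

8C15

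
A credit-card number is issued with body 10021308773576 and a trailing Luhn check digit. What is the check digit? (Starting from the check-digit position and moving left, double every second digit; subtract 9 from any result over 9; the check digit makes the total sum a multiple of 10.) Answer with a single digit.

5

Partial digits right→left: 6 7 5 3 7 7 8 0 3 1 2 0 0 1
Double every second digit counting from the check-digit position (so the 1st, 3rd, 5th, ... of the partial from the right).
  doubled (with −9 where >9): 3 1 5 7 6 4 0 → sum 26
  kept as-is: 7 3 7 0 1 0 1 → sum 19
Total = 26 + 19 = 45.
Check digit = (10 − (45 mod 10)) mod 10 = 5.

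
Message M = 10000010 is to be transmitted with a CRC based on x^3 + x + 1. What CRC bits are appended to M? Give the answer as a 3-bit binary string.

Append 3 zeros: 10000010000. Divide by 1011 (XOR where the leading bit is 1):
  pos 0: 1000 XOR 1011 = 0011
  pos 2: 1100 XOR 1011 = 0111
  pos 3: 1111 XOR 1011 = 0100
  pos 4: 1000 XOR 1011 = 0011
  pos 6: 1100 XOR 1011 = 0111
  pos 7: 1110 XOR 1011 = 0101
Remainder (last 3 bits) = 101. This is the CRC / FCS.

101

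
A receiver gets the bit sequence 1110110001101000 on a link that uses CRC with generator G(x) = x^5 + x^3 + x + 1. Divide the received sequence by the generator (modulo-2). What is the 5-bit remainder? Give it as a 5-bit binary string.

Modulo-2 division of 1110110001101000 by 101011:
  pos 0: 111011 XOR 101011 = 010000
  pos 1: 100000 XOR 101011 = 001011
  pos 3: 101100 XOR 101011 = 000111
  pos 6: 111110 XOR 101011 = 010101
  pos 7: 101011 XOR 101011 = 000000
Remainder = 00000 (zero — the frame passes the CRC check).

00000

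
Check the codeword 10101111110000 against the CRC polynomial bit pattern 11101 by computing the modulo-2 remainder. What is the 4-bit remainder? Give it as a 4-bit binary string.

Modulo-2 division of 10101111110000 by 11101:
  pos 0: 10101 XOR 11101 = 01000
  pos 1: 10001 XOR 11101 = 01100
  pos 2: 11001 XOR 11101 = 00100
  pos 4: 10011 XOR 11101 = 01110
  pos 5: 11101 XOR 11101 = 00000
Remainder = 0000 (zero — the frame passes the CRC check).

0000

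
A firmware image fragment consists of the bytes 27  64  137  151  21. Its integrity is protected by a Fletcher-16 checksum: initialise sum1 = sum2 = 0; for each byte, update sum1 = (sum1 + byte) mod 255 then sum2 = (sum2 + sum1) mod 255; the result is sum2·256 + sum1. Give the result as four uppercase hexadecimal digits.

Running sums (mod 255):
  after byte 0 (27): sum1=27, sum2=27
  after byte 1 (64): sum1=91, sum2=118
  after byte 2 (137): sum1=228, sum2=91
  after byte 3 (151): sum1=124, sum2=215
  after byte 4 (21): sum1=145, sum2=105
Checksum = sum2·256 + sum1 = 105·256 + 145 = 27025 = 0x6991.

6991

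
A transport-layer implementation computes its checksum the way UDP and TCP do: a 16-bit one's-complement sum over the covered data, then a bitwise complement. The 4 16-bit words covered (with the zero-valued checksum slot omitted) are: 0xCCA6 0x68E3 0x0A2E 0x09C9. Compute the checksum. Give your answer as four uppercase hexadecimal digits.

B67E

One's-complement addition (fold any carry out of bit 15 back into bit 0):
  0xCCA6 + 0x68E3 = 0x13589 → wrap carry → 0x358A
  0x358A + 0x0A2E = 0x03FB8
  0x3FB8 + 0x09C9 = 0x04981
One's-complement sum = 0x4981.
Checksum = ~0x4981 & 0xFFFF = 0xB67E.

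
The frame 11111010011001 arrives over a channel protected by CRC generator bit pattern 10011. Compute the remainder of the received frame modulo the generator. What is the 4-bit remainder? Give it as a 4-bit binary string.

0000

Modulo-2 division of 11111010011001 by 10011:
  pos 0: 11111 XOR 10011 = 01100
  pos 1: 11000 XOR 10011 = 01011
  pos 2: 10111 XOR 10011 = 00100
  pos 4: 10000 XOR 10011 = 00011
  pos 7: 11110 XOR 10011 = 01101
  pos 8: 11010 XOR 10011 = 01001
  pos 9: 10011 XOR 10011 = 00000
Remainder = 0000 (zero — the frame passes the CRC check).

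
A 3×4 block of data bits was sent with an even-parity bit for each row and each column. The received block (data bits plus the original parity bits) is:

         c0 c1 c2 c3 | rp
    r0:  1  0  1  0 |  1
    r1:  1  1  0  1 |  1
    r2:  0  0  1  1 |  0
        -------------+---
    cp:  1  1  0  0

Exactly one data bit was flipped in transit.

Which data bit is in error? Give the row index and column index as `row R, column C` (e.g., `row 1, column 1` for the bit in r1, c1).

row 0, column 0

Recompute each row's even parity and compare to rp:
  r0: data parity 0, sent rp 1 → mismatch
  r1: data parity 1, sent rp 1 → ok
  r2: data parity 0, sent rp 0 → ok
Recompute each column's even parity and compare to cp:
  c0: data parity 0, sent cp 1 → mismatch
  c1: data parity 1, sent cp 1 → ok
  c2: data parity 0, sent cp 0 → ok
  c3: data parity 0, sent cp 0 → ok
Exactly one row (r0) and one column (c0) fail → the flipped bit is at their intersection.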